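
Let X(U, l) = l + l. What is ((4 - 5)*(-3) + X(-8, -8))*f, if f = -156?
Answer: 2028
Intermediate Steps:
X(U, l) = 2*l
((4 - 5)*(-3) + X(-8, -8))*f = ((4 - 5)*(-3) + 2*(-8))*(-156) = (-1*(-3) - 16)*(-156) = (3 - 16)*(-156) = -13*(-156) = 2028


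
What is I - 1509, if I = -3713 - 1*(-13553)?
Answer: 8331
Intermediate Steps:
I = 9840 (I = -3713 + 13553 = 9840)
I - 1509 = 9840 - 1509 = 8331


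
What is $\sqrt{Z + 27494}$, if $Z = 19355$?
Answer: $\sqrt{46849} \approx 216.45$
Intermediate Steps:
$\sqrt{Z + 27494} = \sqrt{19355 + 27494} = \sqrt{46849}$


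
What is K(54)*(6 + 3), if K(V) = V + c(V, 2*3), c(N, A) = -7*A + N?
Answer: 594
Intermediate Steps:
c(N, A) = N - 7*A
K(V) = -42 + 2*V (K(V) = V + (V - 14*3) = V + (V - 7*6) = V + (V - 42) = V + (-42 + V) = -42 + 2*V)
K(54)*(6 + 3) = (-42 + 2*54)*(6 + 3) = (-42 + 108)*9 = 66*9 = 594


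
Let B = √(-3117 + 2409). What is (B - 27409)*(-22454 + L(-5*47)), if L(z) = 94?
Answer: 612865240 - 44720*I*√177 ≈ 6.1287e+8 - 5.9496e+5*I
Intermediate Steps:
B = 2*I*√177 (B = √(-708) = 2*I*√177 ≈ 26.608*I)
(B - 27409)*(-22454 + L(-5*47)) = (2*I*√177 - 27409)*(-22454 + 94) = (-27409 + 2*I*√177)*(-22360) = 612865240 - 44720*I*√177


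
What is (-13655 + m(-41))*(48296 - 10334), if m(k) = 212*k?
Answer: -848336814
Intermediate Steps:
(-13655 + m(-41))*(48296 - 10334) = (-13655 + 212*(-41))*(48296 - 10334) = (-13655 - 8692)*37962 = -22347*37962 = -848336814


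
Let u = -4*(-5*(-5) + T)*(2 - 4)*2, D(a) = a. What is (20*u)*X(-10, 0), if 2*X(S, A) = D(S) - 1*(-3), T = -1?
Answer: -26880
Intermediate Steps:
X(S, A) = 3/2 + S/2 (X(S, A) = (S - 1*(-3))/2 = (S + 3)/2 = (3 + S)/2 = 3/2 + S/2)
u = 384 (u = -4*(-5*(-5) - 1)*(2 - 4)*2 = -4*(25 - 1)*(-2)*2 = -96*(-2)*2 = -4*(-48)*2 = 192*2 = 384)
(20*u)*X(-10, 0) = (20*384)*(3/2 + (½)*(-10)) = 7680*(3/2 - 5) = 7680*(-7/2) = -26880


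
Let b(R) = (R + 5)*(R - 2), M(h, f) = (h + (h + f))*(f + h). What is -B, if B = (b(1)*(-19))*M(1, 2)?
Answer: -1368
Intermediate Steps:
M(h, f) = (f + h)*(f + 2*h) (M(h, f) = (h + (f + h))*(f + h) = (f + 2*h)*(f + h) = (f + h)*(f + 2*h))
b(R) = (-2 + R)*(5 + R) (b(R) = (5 + R)*(-2 + R) = (-2 + R)*(5 + R))
B = 1368 (B = ((-10 + 1² + 3*1)*(-19))*(2² + 2*1² + 3*2*1) = ((-10 + 1 + 3)*(-19))*(4 + 2*1 + 6) = (-6*(-19))*(4 + 2 + 6) = 114*12 = 1368)
-B = -1*1368 = -1368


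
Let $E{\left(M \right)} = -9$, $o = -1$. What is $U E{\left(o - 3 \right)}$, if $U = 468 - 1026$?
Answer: $5022$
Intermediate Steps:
$U = -558$ ($U = 468 - 1026 = -558$)
$U E{\left(o - 3 \right)} = \left(-558\right) \left(-9\right) = 5022$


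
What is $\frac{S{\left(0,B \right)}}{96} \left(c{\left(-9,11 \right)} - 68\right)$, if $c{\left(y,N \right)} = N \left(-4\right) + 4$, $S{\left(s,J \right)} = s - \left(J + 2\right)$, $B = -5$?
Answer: $- \frac{27}{8} \approx -3.375$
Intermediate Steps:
$S{\left(s,J \right)} = -2 + s - J$ ($S{\left(s,J \right)} = s - \left(2 + J\right) = -2 + s - J$)
$c{\left(y,N \right)} = 4 - 4 N$ ($c{\left(y,N \right)} = - 4 N + 4 = 4 - 4 N$)
$\frac{S{\left(0,B \right)}}{96} \left(c{\left(-9,11 \right)} - 68\right) = \frac{-2 + 0 - -5}{96} \left(\left(4 - 44\right) - 68\right) = \left(-2 + 0 + 5\right) \frac{1}{96} \left(\left(4 - 44\right) - 68\right) = 3 \cdot \frac{1}{96} \left(-40 - 68\right) = \frac{1}{32} \left(-108\right) = - \frac{27}{8}$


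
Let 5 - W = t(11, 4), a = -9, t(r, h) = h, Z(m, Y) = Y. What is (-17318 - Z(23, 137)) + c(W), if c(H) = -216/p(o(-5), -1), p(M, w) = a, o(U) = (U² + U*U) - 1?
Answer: -17431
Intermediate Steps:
o(U) = -1 + 2*U² (o(U) = (U² + U²) - 1 = 2*U² - 1 = -1 + 2*U²)
W = 1 (W = 5 - 1*4 = 5 - 4 = 1)
p(M, w) = -9
c(H) = 24 (c(H) = -216/(-9) = -216*(-⅑) = 24)
(-17318 - Z(23, 137)) + c(W) = (-17318 - 1*137) + 24 = (-17318 - 137) + 24 = -17455 + 24 = -17431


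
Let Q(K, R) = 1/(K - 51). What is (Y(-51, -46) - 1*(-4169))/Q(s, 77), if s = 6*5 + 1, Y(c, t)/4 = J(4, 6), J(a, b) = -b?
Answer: -82900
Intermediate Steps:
Y(c, t) = -24 (Y(c, t) = 4*(-1*6) = 4*(-6) = -24)
s = 31 (s = 30 + 1 = 31)
Q(K, R) = 1/(-51 + K)
(Y(-51, -46) - 1*(-4169))/Q(s, 77) = (-24 - 1*(-4169))/(1/(-51 + 31)) = (-24 + 4169)/(1/(-20)) = 4145/(-1/20) = 4145*(-20) = -82900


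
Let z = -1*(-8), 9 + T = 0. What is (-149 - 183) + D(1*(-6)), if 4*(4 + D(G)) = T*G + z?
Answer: -641/2 ≈ -320.50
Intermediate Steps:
T = -9 (T = -9 + 0 = -9)
z = 8
D(G) = -2 - 9*G/4 (D(G) = -4 + (-9*G + 8)/4 = -4 + (8 - 9*G)/4 = -4 + (2 - 9*G/4) = -2 - 9*G/4)
(-149 - 183) + D(1*(-6)) = (-149 - 183) + (-2 - 9*(-6)/4) = -332 + (-2 - 9/4*(-6)) = -332 + (-2 + 27/2) = -332 + 23/2 = -641/2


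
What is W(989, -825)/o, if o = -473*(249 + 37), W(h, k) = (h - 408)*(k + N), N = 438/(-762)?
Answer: 30458344/8590153 ≈ 3.5457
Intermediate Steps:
N = -73/127 (N = 438*(-1/762) = -73/127 ≈ -0.57480)
W(h, k) = (-408 + h)*(-73/127 + k) (W(h, k) = (h - 408)*(k - 73/127) = (-408 + h)*(-73/127 + k))
o = -135278 (o = -473*286 = -135278)
W(989, -825)/o = (29784/127 - 408*(-825) - 73/127*989 + 989*(-825))/(-135278) = (29784/127 + 336600 - 72197/127 - 815925)*(-1/135278) = -60916688/127*(-1/135278) = 30458344/8590153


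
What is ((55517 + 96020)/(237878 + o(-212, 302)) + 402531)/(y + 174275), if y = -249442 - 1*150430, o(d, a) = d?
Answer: -95668084183/53616736602 ≈ -1.7843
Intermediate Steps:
y = -399872 (y = -249442 - 150430 = -399872)
((55517 + 96020)/(237878 + o(-212, 302)) + 402531)/(y + 174275) = ((55517 + 96020)/(237878 - 212) + 402531)/(-399872 + 174275) = (151537/237666 + 402531)/(-225597) = (151537*(1/237666) + 402531)*(-1/225597) = (151537/237666 + 402531)*(-1/225597) = (95668084183/237666)*(-1/225597) = -95668084183/53616736602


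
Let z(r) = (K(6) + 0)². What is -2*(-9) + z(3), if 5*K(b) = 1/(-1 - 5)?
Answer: 16201/900 ≈ 18.001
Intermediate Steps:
K(b) = -1/30 (K(b) = 1/(5*(-1 - 5)) = (⅕)/(-6) = (⅕)*(-⅙) = -1/30)
z(r) = 1/900 (z(r) = (-1/30 + 0)² = (-1/30)² = 1/900)
-2*(-9) + z(3) = -2*(-9) + 1/900 = 18 + 1/900 = 16201/900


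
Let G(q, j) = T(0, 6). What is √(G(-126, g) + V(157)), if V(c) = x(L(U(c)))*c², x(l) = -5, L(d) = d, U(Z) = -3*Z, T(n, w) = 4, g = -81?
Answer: I*√123241 ≈ 351.06*I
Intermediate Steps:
G(q, j) = 4
V(c) = -5*c²
√(G(-126, g) + V(157)) = √(4 - 5*157²) = √(4 - 5*24649) = √(4 - 123245) = √(-123241) = I*√123241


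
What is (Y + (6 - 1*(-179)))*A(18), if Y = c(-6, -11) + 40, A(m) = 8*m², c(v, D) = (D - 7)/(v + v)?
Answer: 587088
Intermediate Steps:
c(v, D) = (-7 + D)/(2*v) (c(v, D) = (-7 + D)/((2*v)) = (-7 + D)*(1/(2*v)) = (-7 + D)/(2*v))
Y = 83/2 (Y = (½)*(-7 - 11)/(-6) + 40 = (½)*(-⅙)*(-18) + 40 = 3/2 + 40 = 83/2 ≈ 41.500)
(Y + (6 - 1*(-179)))*A(18) = (83/2 + (6 - 1*(-179)))*(8*18²) = (83/2 + (6 + 179))*(8*324) = (83/2 + 185)*2592 = (453/2)*2592 = 587088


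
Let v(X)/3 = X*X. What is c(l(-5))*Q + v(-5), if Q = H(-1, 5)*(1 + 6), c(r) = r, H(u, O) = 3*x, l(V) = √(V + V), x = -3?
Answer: 75 - 63*I*√10 ≈ 75.0 - 199.22*I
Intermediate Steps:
l(V) = √2*√V (l(V) = √(2*V) = √2*√V)
H(u, O) = -9 (H(u, O) = 3*(-3) = -9)
Q = -63 (Q = -9*(1 + 6) = -9*7 = -63)
v(X) = 3*X² (v(X) = 3*(X*X) = 3*X²)
c(l(-5))*Q + v(-5) = (√2*√(-5))*(-63) + 3*(-5)² = (√2*(I*√5))*(-63) + 3*25 = (I*√10)*(-63) + 75 = -63*I*√10 + 75 = 75 - 63*I*√10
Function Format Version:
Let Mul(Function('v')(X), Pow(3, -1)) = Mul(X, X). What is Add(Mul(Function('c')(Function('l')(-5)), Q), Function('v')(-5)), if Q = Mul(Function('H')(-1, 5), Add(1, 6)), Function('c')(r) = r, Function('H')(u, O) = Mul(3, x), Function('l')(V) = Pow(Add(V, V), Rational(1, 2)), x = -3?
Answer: Add(75, Mul(-63, I, Pow(10, Rational(1, 2)))) ≈ Add(75.000, Mul(-199.22, I))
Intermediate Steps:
Function('l')(V) = Mul(Pow(2, Rational(1, 2)), Pow(V, Rational(1, 2))) (Function('l')(V) = Pow(Mul(2, V), Rational(1, 2)) = Mul(Pow(2, Rational(1, 2)), Pow(V, Rational(1, 2))))
Function('H')(u, O) = -9 (Function('H')(u, O) = Mul(3, -3) = -9)
Q = -63 (Q = Mul(-9, Add(1, 6)) = Mul(-9, 7) = -63)
Function('v')(X) = Mul(3, Pow(X, 2)) (Function('v')(X) = Mul(3, Mul(X, X)) = Mul(3, Pow(X, 2)))
Add(Mul(Function('c')(Function('l')(-5)), Q), Function('v')(-5)) = Add(Mul(Mul(Pow(2, Rational(1, 2)), Pow(-5, Rational(1, 2))), -63), Mul(3, Pow(-5, 2))) = Add(Mul(Mul(Pow(2, Rational(1, 2)), Mul(I, Pow(5, Rational(1, 2)))), -63), Mul(3, 25)) = Add(Mul(Mul(I, Pow(10, Rational(1, 2))), -63), 75) = Add(Mul(-63, I, Pow(10, Rational(1, 2))), 75) = Add(75, Mul(-63, I, Pow(10, Rational(1, 2))))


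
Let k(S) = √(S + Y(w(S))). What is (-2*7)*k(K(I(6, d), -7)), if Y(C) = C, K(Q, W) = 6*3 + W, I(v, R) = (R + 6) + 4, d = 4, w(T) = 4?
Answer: -14*√15 ≈ -54.222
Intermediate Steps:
I(v, R) = 10 + R (I(v, R) = (6 + R) + 4 = 10 + R)
K(Q, W) = 18 + W
k(S) = √(4 + S) (k(S) = √(S + 4) = √(4 + S))
(-2*7)*k(K(I(6, d), -7)) = (-2*7)*√(4 + (18 - 7)) = -14*√(4 + 11) = -14*√15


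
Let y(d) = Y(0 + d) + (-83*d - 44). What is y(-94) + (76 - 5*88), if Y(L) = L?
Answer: 7300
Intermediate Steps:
y(d) = -44 - 82*d (y(d) = (0 + d) + (-83*d - 44) = d + (-44 - 83*d) = -44 - 82*d)
y(-94) + (76 - 5*88) = (-44 - 82*(-94)) + (76 - 5*88) = (-44 + 7708) + (76 - 440) = 7664 - 364 = 7300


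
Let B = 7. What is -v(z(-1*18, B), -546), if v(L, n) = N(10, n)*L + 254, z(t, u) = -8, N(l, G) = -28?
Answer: -478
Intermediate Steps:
v(L, n) = 254 - 28*L (v(L, n) = -28*L + 254 = 254 - 28*L)
-v(z(-1*18, B), -546) = -(254 - 28*(-8)) = -(254 + 224) = -1*478 = -478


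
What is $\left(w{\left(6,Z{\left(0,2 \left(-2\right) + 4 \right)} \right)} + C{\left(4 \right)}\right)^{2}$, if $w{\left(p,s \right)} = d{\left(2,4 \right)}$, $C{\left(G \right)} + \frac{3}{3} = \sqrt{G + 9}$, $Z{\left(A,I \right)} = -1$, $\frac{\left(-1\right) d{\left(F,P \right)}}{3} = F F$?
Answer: $\left(13 - \sqrt{13}\right)^{2} \approx 88.256$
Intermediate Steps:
$d{\left(F,P \right)} = - 3 F^{2}$ ($d{\left(F,P \right)} = - 3 F F = - 3 F^{2}$)
$C{\left(G \right)} = -1 + \sqrt{9 + G}$ ($C{\left(G \right)} = -1 + \sqrt{G + 9} = -1 + \sqrt{9 + G}$)
$w{\left(p,s \right)} = -12$ ($w{\left(p,s \right)} = - 3 \cdot 2^{2} = \left(-3\right) 4 = -12$)
$\left(w{\left(6,Z{\left(0,2 \left(-2\right) + 4 \right)} \right)} + C{\left(4 \right)}\right)^{2} = \left(-12 - \left(1 - \sqrt{9 + 4}\right)\right)^{2} = \left(-12 - \left(1 - \sqrt{13}\right)\right)^{2} = \left(-13 + \sqrt{13}\right)^{2}$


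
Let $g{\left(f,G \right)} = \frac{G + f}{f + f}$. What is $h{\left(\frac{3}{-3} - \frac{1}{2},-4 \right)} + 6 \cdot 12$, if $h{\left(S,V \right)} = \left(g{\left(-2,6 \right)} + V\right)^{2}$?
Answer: $97$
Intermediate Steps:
$g{\left(f,G \right)} = \frac{G + f}{2 f}$
$h{\left(S,V \right)} = \left(-1 + V\right)^{2}$ ($h{\left(S,V \right)} = \left(\frac{6 - 2}{2 \left(-2\right)} + V\right)^{2} = \left(\frac{1}{2} \left(- \frac{1}{2}\right) 4 + V\right)^{2} = \left(-1 + V\right)^{2}$)
$h{\left(\frac{3}{-3} - \frac{1}{2},-4 \right)} + 6 \cdot 12 = \left(-1 - 4\right)^{2} + 6 \cdot 12 = \left(-5\right)^{2} + 72 = 25 + 72 = 97$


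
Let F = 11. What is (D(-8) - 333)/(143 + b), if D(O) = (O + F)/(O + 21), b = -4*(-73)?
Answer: -1442/1885 ≈ -0.76499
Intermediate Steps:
b = 292
D(O) = (11 + O)/(21 + O) (D(O) = (O + 11)/(O + 21) = (11 + O)/(21 + O))
(D(-8) - 333)/(143 + b) = ((11 - 8)/(21 - 8) - 333)/(143 + 292) = (3/13 - 333)/435 = ((1/13)*3 - 333)*(1/435) = (3/13 - 333)*(1/435) = -4326/13*1/435 = -1442/1885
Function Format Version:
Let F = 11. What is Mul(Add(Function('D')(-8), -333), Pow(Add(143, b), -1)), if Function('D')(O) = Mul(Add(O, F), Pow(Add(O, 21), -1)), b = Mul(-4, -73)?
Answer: Rational(-1442, 1885) ≈ -0.76499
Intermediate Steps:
b = 292
Function('D')(O) = Mul(Pow(Add(21, O), -1), Add(11, O)) (Function('D')(O) = Mul(Add(O, 11), Pow(Add(O, 21), -1)) = Mul(Add(11, O), Pow(Add(21, O), -1)) = Mul(Pow(Add(21, O), -1), Add(11, O)))
Mul(Add(Function('D')(-8), -333), Pow(Add(143, b), -1)) = Mul(Add(Mul(Pow(Add(21, -8), -1), Add(11, -8)), -333), Pow(Add(143, 292), -1)) = Mul(Add(Mul(Pow(13, -1), 3), -333), Pow(435, -1)) = Mul(Add(Mul(Rational(1, 13), 3), -333), Rational(1, 435)) = Mul(Add(Rational(3, 13), -333), Rational(1, 435)) = Mul(Rational(-4326, 13), Rational(1, 435)) = Rational(-1442, 1885)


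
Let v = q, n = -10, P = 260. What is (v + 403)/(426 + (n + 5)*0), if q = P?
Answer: 221/142 ≈ 1.5563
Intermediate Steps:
q = 260
v = 260
(v + 403)/(426 + (n + 5)*0) = (260 + 403)/(426 + (-10 + 5)*0) = 663/(426 - 5*0) = 663/(426 + 0) = 663/426 = 663*(1/426) = 221/142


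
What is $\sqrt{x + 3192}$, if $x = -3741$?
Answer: $3 i \sqrt{61} \approx 23.431 i$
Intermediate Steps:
$\sqrt{x + 3192} = \sqrt{-3741 + 3192} = \sqrt{-549} = 3 i \sqrt{61}$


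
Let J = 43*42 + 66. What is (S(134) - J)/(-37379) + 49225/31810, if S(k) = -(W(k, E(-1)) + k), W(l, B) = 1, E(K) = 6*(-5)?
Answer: 380764789/237805198 ≈ 1.6012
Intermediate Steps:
E(K) = -30
J = 1872 (J = 1806 + 66 = 1872)
S(k) = -1 - k (S(k) = -(1 + k) = -1 - k)
(S(134) - J)/(-37379) + 49225/31810 = ((-1 - 1*134) - 1*1872)/(-37379) + 49225/31810 = ((-1 - 134) - 1872)*(-1/37379) + 49225*(1/31810) = (-135 - 1872)*(-1/37379) + 9845/6362 = -2007*(-1/37379) + 9845/6362 = 2007/37379 + 9845/6362 = 380764789/237805198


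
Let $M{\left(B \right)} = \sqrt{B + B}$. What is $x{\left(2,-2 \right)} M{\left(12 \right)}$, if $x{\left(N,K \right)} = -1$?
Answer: $- 2 \sqrt{6} \approx -4.899$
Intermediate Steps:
$M{\left(B \right)} = \sqrt{2} \sqrt{B}$ ($M{\left(B \right)} = \sqrt{2 B} = \sqrt{2} \sqrt{B}$)
$x{\left(2,-2 \right)} M{\left(12 \right)} = - \sqrt{2} \sqrt{12} = - \sqrt{2} \cdot 2 \sqrt{3} = - 2 \sqrt{6}$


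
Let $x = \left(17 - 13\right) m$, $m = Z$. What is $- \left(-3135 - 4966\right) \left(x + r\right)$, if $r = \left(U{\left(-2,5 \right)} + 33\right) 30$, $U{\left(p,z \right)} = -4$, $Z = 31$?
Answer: $8052394$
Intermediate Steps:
$m = 31$
$r = 870$ ($r = \left(-4 + 33\right) 30 = 29 \cdot 30 = 870$)
$x = 124$ ($x = \left(17 - 13\right) 31 = 4 \cdot 31 = 124$)
$- \left(-3135 - 4966\right) \left(x + r\right) = - \left(-3135 - 4966\right) \left(124 + 870\right) = - \left(-8101\right) 994 = \left(-1\right) \left(-8052394\right) = 8052394$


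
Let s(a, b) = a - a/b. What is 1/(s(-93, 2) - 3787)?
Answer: -2/7667 ≈ -0.00026086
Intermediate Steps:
s(a, b) = a - a/b
1/(s(-93, 2) - 3787) = 1/((-93 - 1*(-93)/2) - 3787) = 1/((-93 - 1*(-93)*½) - 3787) = 1/((-93 + 93/2) - 3787) = 1/(-93/2 - 3787) = 1/(-7667/2) = -2/7667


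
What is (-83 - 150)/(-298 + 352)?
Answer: -233/54 ≈ -4.3148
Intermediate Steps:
(-83 - 150)/(-298 + 352) = -233/54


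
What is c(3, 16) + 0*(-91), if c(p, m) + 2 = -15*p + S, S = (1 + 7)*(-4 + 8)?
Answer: -15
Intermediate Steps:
S = 32 (S = 8*4 = 32)
c(p, m) = 30 - 15*p (c(p, m) = -2 + (-15*p + 32) = -2 + (32 - 15*p) = 30 - 15*p)
c(3, 16) + 0*(-91) = (30 - 15*3) + 0*(-91) = (30 - 45) + 0 = -15 + 0 = -15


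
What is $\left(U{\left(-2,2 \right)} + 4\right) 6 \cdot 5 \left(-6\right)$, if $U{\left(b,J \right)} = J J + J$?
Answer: $-1800$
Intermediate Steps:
$U{\left(b,J \right)} = J + J^{2}$ ($U{\left(b,J \right)} = J^{2} + J = J + J^{2}$)
$\left(U{\left(-2,2 \right)} + 4\right) 6 \cdot 5 \left(-6\right) = \left(2 \left(1 + 2\right) + 4\right) 6 \cdot 5 \left(-6\right) = \left(2 \cdot 3 + 4\right) 6 \cdot 5 \left(-6\right) = \left(6 + 4\right) 6 \cdot 5 \left(-6\right) = 10 \cdot 6 \cdot 5 \left(-6\right) = 60 \cdot 5 \left(-6\right) = 300 \left(-6\right) = -1800$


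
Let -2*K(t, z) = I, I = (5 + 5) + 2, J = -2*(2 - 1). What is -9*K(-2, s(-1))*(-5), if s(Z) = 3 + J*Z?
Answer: -270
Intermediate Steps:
J = -2 (J = -2*1 = -2)
I = 12 (I = 10 + 2 = 12)
s(Z) = 3 - 2*Z
K(t, z) = -6 (K(t, z) = -½*12 = -6)
-9*K(-2, s(-1))*(-5) = -9*(-6)*(-5) = 54*(-5) = -270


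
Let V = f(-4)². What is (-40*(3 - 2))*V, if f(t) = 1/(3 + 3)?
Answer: -10/9 ≈ -1.1111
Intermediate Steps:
f(t) = ⅙ (f(t) = 1/6 = ⅙)
V = 1/36 (V = (⅙)² = 1/36 ≈ 0.027778)
(-40*(3 - 2))*V = -40*(3 - 2)*(1/36) = -40*1*(1/36) = -40*1/36 = -10/9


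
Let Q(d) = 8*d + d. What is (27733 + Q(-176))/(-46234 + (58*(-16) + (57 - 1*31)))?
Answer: -26149/47136 ≈ -0.55476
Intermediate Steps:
Q(d) = 9*d
(27733 + Q(-176))/(-46234 + (58*(-16) + (57 - 1*31))) = (27733 + 9*(-176))/(-46234 + (58*(-16) + (57 - 1*31))) = (27733 - 1584)/(-46234 + (-928 + (57 - 31))) = 26149/(-46234 + (-928 + 26)) = 26149/(-46234 - 902) = 26149/(-47136) = 26149*(-1/47136) = -26149/47136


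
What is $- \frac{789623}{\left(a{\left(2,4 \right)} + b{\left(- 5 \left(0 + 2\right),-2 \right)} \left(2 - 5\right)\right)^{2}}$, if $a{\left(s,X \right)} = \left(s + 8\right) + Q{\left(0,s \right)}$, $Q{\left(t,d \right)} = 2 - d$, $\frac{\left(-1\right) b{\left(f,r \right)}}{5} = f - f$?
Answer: $- \frac{789623}{100} \approx -7896.2$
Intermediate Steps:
$b{\left(f,r \right)} = 0$ ($b{\left(f,r \right)} = - 5 \left(f - f\right) = \left(-5\right) 0 = 0$)
$a{\left(s,X \right)} = 10$ ($a{\left(s,X \right)} = \left(s + 8\right) - \left(-2 + s\right) = \left(8 + s\right) - \left(-2 + s\right) = 10$)
$- \frac{789623}{\left(a{\left(2,4 \right)} + b{\left(- 5 \left(0 + 2\right),-2 \right)} \left(2 - 5\right)\right)^{2}} = - \frac{789623}{\left(10 + 0 \left(2 - 5\right)\right)^{2}} = - \frac{789623}{\left(10 + 0 \left(-3\right)\right)^{2}} = - \frac{789623}{\left(10 + 0\right)^{2}} = - \frac{789623}{10^{2}} = - \frac{789623}{100}$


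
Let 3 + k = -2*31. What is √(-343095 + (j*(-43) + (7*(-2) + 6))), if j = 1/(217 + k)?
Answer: I*√1981764562/76 ≈ 585.75*I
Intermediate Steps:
k = -65 (k = -3 - 2*31 = -3 - 62 = -65)
j = 1/152 (j = 1/(217 - 65) = 1/152 ≈ 0.0065789)
√(-343095 + (j*(-43) + (7*(-2) + 6))) = √(-343095 + ((1/152)*(-43) + (7*(-2) + 6))) = √(-343095 + (-43/152 + (-14 + 6))) = √(-343095 + (-43/152 - 8)) = √(-343095 - 1259/152) = √(-52151699/152) = I*√1981764562/76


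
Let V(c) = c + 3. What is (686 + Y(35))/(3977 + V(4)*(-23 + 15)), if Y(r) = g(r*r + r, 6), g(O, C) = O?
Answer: 1946/3921 ≈ 0.49630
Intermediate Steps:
V(c) = 3 + c
Y(r) = r + r² (Y(r) = r*r + r = r² + r = r + r²)
(686 + Y(35))/(3977 + V(4)*(-23 + 15)) = (686 + 35*(1 + 35))/(3977 + (3 + 4)*(-23 + 15)) = (686 + 35*36)/(3977 + 7*(-8)) = (686 + 1260)/(3977 - 56) = 1946/3921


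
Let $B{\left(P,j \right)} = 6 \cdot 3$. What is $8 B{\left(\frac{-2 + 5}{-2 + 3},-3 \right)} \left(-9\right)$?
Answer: $-1296$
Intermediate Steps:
$B{\left(P,j \right)} = 18$
$8 B{\left(\frac{-2 + 5}{-2 + 3},-3 \right)} \left(-9\right) = 8 \cdot 18 \left(-9\right) = 144 \left(-9\right) = -1296$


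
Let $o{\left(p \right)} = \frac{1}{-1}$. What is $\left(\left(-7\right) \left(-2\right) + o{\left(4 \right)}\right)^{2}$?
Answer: $169$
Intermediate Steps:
$o{\left(p \right)} = -1$
$\left(\left(-7\right) \left(-2\right) + o{\left(4 \right)}\right)^{2} = \left(\left(-7\right) \left(-2\right) - 1\right)^{2} = \left(14 - 1\right)^{2} = 13^{2} = 169$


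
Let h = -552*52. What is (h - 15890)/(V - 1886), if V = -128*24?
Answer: 22297/2479 ≈ 8.9944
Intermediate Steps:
V = -3072
h = -28704
(h - 15890)/(V - 1886) = (-28704 - 15890)/(-3072 - 1886) = -44594/(-4958) = -44594*(-1/4958) = 22297/2479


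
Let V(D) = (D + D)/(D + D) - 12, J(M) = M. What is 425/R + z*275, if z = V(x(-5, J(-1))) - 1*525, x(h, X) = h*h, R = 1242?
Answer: -183070375/1242 ≈ -1.4740e+5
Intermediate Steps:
x(h, X) = h**2
V(D) = -11 (V(D) = (2*D)/((2*D)) - 12 = (2*D)*(1/(2*D)) - 12 = 1 - 12 = -11)
z = -536 (z = -11 - 1*525 = -11 - 525 = -536)
425/R + z*275 = 425/1242 - 536*275 = 425*(1/1242) - 147400 = 425/1242 - 147400 = -183070375/1242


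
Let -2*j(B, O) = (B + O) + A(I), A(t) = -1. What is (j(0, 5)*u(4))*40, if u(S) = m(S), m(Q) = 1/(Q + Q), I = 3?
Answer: -10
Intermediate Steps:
m(Q) = 1/(2*Q)
u(S) = 1/(2*S)
j(B, O) = ½ - B/2 - O/2 (j(B, O) = -((B + O) - 1)/2 = -(-1 + B + O)/2 = ½ - B/2 - O/2)
(j(0, 5)*u(4))*40 = ((½ - ½*0 - ½*5)*((½)/4))*40 = ((½ + 0 - 5/2)*((½)*(¼)))*40 = -2*⅛*40 = -¼*40 = -10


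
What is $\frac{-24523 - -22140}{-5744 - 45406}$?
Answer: $\frac{2383}{51150} \approx 0.046588$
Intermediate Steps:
$\frac{-24523 - -22140}{-5744 - 45406} = \frac{-24523 + 22140}{-51150} = \left(-2383\right) \left(- \frac{1}{51150}\right) = \frac{2383}{51150}$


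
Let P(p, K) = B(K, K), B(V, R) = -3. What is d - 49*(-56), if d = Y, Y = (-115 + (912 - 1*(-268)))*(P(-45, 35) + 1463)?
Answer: 1557644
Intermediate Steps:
P(p, K) = -3
Y = 1554900 (Y = (-115 + (912 - 1*(-268)))*(-3 + 1463) = (-115 + (912 + 268))*1460 = (-115 + 1180)*1460 = 1065*1460 = 1554900)
d = 1554900
d - 49*(-56) = 1554900 - 49*(-56) = 1554900 - 1*(-2744) = 1554900 + 2744 = 1557644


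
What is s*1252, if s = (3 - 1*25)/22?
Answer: -1252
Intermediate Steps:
s = -1 (s = (3 - 25)*(1/22) = -22*1/22 = -1)
s*1252 = -1*1252 = -1252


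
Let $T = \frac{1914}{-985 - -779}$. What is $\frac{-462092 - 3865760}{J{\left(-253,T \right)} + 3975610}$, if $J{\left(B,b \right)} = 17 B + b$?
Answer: $- \frac{222884378}{204521935} \approx -1.0898$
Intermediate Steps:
$T = - \frac{957}{103}$ ($T = \frac{1914}{-985 + 779} = \frac{1914}{-206} = 1914 \left(- \frac{1}{206}\right) = - \frac{957}{103} \approx -9.2913$)
$J{\left(B,b \right)} = b + 17 B$
$\frac{-462092 - 3865760}{J{\left(-253,T \right)} + 3975610} = \frac{-462092 - 3865760}{\left(- \frac{957}{103} + 17 \left(-253\right)\right) + 3975610} = - \frac{4327852}{\left(- \frac{957}{103} - 4301\right) + 3975610} = - \frac{4327852}{- \frac{443960}{103} + 3975610} = - \frac{4327852}{\frac{409043870}{103}} = \left(-4327852\right) \frac{103}{409043870} = - \frac{222884378}{204521935}$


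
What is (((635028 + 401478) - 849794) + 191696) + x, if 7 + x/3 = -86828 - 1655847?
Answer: -4849638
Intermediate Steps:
x = -5228046 (x = -21 + 3*(-86828 - 1655847) = -21 + 3*(-1742675) = -21 - 5228025 = -5228046)
(((635028 + 401478) - 849794) + 191696) + x = (((635028 + 401478) - 849794) + 191696) - 5228046 = ((1036506 - 849794) + 191696) - 5228046 = (186712 + 191696) - 5228046 = 378408 - 5228046 = -4849638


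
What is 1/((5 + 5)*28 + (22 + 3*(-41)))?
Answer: 1/179 ≈ 0.0055866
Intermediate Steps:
1/((5 + 5)*28 + (22 + 3*(-41))) = 1/(10*28 + (22 - 123)) = 1/(280 - 101) = 1/179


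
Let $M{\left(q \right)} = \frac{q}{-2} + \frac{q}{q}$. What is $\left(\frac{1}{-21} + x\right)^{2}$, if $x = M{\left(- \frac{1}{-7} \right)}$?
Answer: $\frac{1369}{1764} \approx 0.77608$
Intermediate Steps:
$M{\left(q \right)} = 1 - \frac{q}{2}$ ($M{\left(q \right)} = q \left(- \frac{1}{2}\right) + 1 = - \frac{q}{2} + 1 = 1 - \frac{q}{2}$)
$x = \frac{13}{14}$ ($x = 1 - \frac{\left(-1\right) \frac{1}{-7}}{2} = 1 - \frac{\left(-1\right) \left(- \frac{1}{7}\right)}{2} = 1 - \frac{1}{14} = \frac{13}{14} \approx 0.92857$)
$\left(\frac{1}{-21} + x\right)^{2} = \left(\frac{1}{-21} + \frac{13}{14}\right)^{2} = \left(- \frac{1}{21} + \frac{13}{14}\right)^{2} = \left(\frac{37}{42}\right)^{2} = \frac{1369}{1764}$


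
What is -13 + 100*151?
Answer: 15087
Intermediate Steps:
-13 + 100*151 = -13 + 15100 = 15087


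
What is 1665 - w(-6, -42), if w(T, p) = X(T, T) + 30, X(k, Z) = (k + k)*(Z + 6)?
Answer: 1635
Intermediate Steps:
X(k, Z) = 2*k*(6 + Z) (X(k, Z) = (2*k)*(6 + Z) = 2*k*(6 + Z))
w(T, p) = 30 + 2*T*(6 + T) (w(T, p) = 2*T*(6 + T) + 30 = 30 + 2*T*(6 + T))
1665 - w(-6, -42) = 1665 - (30 + 2*(-6)*(6 - 6)) = 1665 - (30 + 2*(-6)*0) = 1665 - (30 + 0) = 1665 - 1*30 = 1665 - 30 = 1635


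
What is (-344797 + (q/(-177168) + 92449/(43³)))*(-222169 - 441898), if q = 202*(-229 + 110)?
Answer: 1612628740768190154229/7043048088 ≈ 2.2897e+11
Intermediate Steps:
q = -24038 (q = 202*(-119) = -24038)
(-344797 + (q/(-177168) + 92449/(43³)))*(-222169 - 441898) = (-344797 + (-24038/(-177168) + 92449/(43³)))*(-222169 - 441898) = (-344797 + (-24038*(-1/177168) + 92449/79507))*(-664067) = (-344797 + (12019/88584 + 92449*(1/79507)))*(-664067) = (-344797 + (12019/88584 + 92449/79507))*(-664067) = (-344797 + 9145096849/7043048088)*(-664067) = -2428412706501287/7043048088*(-664067) = 1612628740768190154229/7043048088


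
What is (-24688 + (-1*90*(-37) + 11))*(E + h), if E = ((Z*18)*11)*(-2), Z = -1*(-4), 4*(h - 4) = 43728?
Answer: -199637144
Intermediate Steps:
h = 10936 (h = 4 + (¼)*43728 = 4 + 10932 = 10936)
Z = 4
E = -1584 (E = ((4*18)*11)*(-2) = (72*11)*(-2) = 792*(-2) = -1584)
(-24688 + (-1*90*(-37) + 11))*(E + h) = (-24688 + (-1*90*(-37) + 11))*(-1584 + 10936) = (-24688 + (-90*(-37) + 11))*9352 = (-24688 + (3330 + 11))*9352 = (-24688 + 3341)*9352 = -21347*9352 = -199637144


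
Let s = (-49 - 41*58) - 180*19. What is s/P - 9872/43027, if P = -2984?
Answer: 222120821/128392568 ≈ 1.7300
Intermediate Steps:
s = -5847 (s = (-49 - 2378) - 3420 = -2427 - 3420 = -5847)
s/P - 9872/43027 = -5847/(-2984) - 9872/43027 = -5847*(-1/2984) - 9872*1/43027 = 5847/2984 - 9872/43027 = 222120821/128392568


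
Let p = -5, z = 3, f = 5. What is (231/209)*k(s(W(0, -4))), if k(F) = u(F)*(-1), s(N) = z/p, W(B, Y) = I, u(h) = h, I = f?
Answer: 63/95 ≈ 0.66316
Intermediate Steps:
I = 5
W(B, Y) = 5
s(N) = -⅗ (s(N) = 3/(-5) = 3*(-⅕) = -⅗)
k(F) = -F (k(F) = F*(-1) = -F)
(231/209)*k(s(W(0, -4))) = (231/209)*(-1*(-⅗)) = (231*(1/209))*(⅗) = (21/19)*(⅗) = 63/95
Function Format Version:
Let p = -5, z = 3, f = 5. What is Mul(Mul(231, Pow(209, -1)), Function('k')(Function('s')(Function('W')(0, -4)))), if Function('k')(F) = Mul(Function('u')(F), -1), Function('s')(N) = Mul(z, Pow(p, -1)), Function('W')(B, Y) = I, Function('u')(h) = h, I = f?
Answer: Rational(63, 95) ≈ 0.66316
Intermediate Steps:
I = 5
Function('W')(B, Y) = 5
Function('s')(N) = Rational(-3, 5) (Function('s')(N) = Mul(3, Pow(-5, -1)) = Mul(3, Rational(-1, 5)) = Rational(-3, 5))
Function('k')(F) = Mul(-1, F) (Function('k')(F) = Mul(F, -1) = Mul(-1, F))
Mul(Mul(231, Pow(209, -1)), Function('k')(Function('s')(Function('W')(0, -4)))) = Mul(Mul(231, Pow(209, -1)), Mul(-1, Rational(-3, 5))) = Mul(Mul(231, Rational(1, 209)), Rational(3, 5)) = Mul(Rational(21, 19), Rational(3, 5)) = Rational(63, 95)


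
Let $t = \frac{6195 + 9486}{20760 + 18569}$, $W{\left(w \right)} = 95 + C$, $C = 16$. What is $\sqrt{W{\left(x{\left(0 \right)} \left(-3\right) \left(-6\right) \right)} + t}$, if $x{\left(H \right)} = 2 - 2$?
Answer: $\frac{60 \sqrt{47863393}}{39329} \approx 10.555$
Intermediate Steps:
$x{\left(H \right)} = 0$ ($x{\left(H \right)} = 2 - 2 = 0$)
$W{\left(w \right)} = 111$ ($W{\left(w \right)} = 95 + 16 = 111$)
$t = \frac{15681}{39329} \approx 0.39871$
$\sqrt{W{\left(x{\left(0 \right)} \left(-3\right) \left(-6\right) \right)} + t} = \sqrt{111 + \frac{15681}{39329}} = \sqrt{\frac{4381200}{39329}} = \frac{60 \sqrt{47863393}}{39329}$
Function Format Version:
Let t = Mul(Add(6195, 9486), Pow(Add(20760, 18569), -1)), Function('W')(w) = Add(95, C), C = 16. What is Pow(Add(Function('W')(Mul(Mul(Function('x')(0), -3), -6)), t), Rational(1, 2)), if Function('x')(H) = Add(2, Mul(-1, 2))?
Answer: Mul(Rational(60, 39329), Pow(47863393, Rational(1, 2))) ≈ 10.555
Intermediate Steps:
Function('x')(H) = 0 (Function('x')(H) = Add(2, -2) = 0)
Function('W')(w) = 111 (Function('W')(w) = Add(95, 16) = 111)
t = Rational(15681, 39329) (t = Mul(15681, Pow(39329, -1)) = Mul(15681, Rational(1, 39329)) = Rational(15681, 39329) ≈ 0.39871)
Pow(Add(Function('W')(Mul(Mul(Function('x')(0), -3), -6)), t), Rational(1, 2)) = Pow(Add(111, Rational(15681, 39329)), Rational(1, 2)) = Pow(Rational(4381200, 39329), Rational(1, 2)) = Mul(Rational(60, 39329), Pow(47863393, Rational(1, 2)))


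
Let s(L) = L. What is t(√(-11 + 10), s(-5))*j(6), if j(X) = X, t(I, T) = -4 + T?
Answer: -54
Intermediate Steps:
t(√(-11 + 10), s(-5))*j(6) = (-4 - 5)*6 = -9*6 = -54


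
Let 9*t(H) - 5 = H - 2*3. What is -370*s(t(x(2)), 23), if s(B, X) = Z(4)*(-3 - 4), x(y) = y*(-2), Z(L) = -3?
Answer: -7770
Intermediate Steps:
x(y) = -2*y
t(H) = -⅑ + H/9 (t(H) = 5/9 + (H - 2*3)/9 = 5/9 + (H - 6)/9 = 5/9 + (-6 + H)/9 = 5/9 + (-⅔ + H/9) = -⅑ + H/9)
s(B, X) = 21 (s(B, X) = -3*(-3 - 4) = -3*(-7) = 21)
-370*s(t(x(2)), 23) = -370*21 = -7770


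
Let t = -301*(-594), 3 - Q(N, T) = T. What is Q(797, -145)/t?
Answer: 74/89397 ≈ 0.00082777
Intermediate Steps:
Q(N, T) = 3 - T
t = 178794
Q(797, -145)/t = (3 - 1*(-145))/178794 = (3 + 145)*(1/178794) = 148*(1/178794) = 74/89397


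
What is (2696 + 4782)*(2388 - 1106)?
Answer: 9586796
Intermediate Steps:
(2696 + 4782)*(2388 - 1106) = 7478*1282 = 9586796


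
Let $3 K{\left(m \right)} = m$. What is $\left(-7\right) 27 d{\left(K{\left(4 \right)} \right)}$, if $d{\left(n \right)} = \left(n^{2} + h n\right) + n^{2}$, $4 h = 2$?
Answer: $-798$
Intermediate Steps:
$h = \frac{1}{2}$ ($h = \frac{1}{4} \cdot 2 = \frac{1}{2} \approx 0.5$)
$K{\left(m \right)} = \frac{m}{3}$
$d{\left(n \right)} = \frac{n}{2} + 2 n^{2}$ ($d{\left(n \right)} = \left(n^{2} + \frac{n}{2}\right) + n^{2} = \frac{n}{2} + 2 n^{2}$)
$\left(-7\right) 27 d{\left(K{\left(4 \right)} \right)} = \left(-7\right) 27 \frac{\frac{1}{3} \cdot 4 \left(1 + 4 \cdot \frac{1}{3} \cdot 4\right)}{2} = - 189 \cdot \frac{1}{2} \cdot \frac{4}{3} \left(1 + 4 \cdot \frac{4}{3}\right) = - 189 \cdot \frac{1}{2} \cdot \frac{4}{3} \left(1 + \frac{16}{3}\right) = - 189 \cdot \frac{1}{2} \cdot \frac{4}{3} \cdot \frac{19}{3} = \left(-189\right) \frac{38}{9} = -798$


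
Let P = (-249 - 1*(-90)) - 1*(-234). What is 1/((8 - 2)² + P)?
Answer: 1/111 ≈ 0.0090090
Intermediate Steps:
P = 75 (P = (-249 + 90) + 234 = -159 + 234 = 75)
1/((8 - 2)² + P) = 1/((8 - 2)² + 75) = 1/(6² + 75) = 1/(36 + 75) = 1/111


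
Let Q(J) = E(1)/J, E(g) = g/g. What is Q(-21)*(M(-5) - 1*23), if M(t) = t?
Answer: 4/3 ≈ 1.3333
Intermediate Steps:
E(g) = 1
Q(J) = 1/J
Q(-21)*(M(-5) - 1*23) = (-5 - 1*23)/(-21) = -(-5 - 23)/21 = -1/21*(-28) = 4/3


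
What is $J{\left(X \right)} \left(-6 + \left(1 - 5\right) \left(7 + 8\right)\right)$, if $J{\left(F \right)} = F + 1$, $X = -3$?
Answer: $132$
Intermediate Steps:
$J{\left(F \right)} = 1 + F$
$J{\left(X \right)} \left(-6 + \left(1 - 5\right) \left(7 + 8\right)\right) = \left(1 - 3\right) \left(-6 + \left(1 - 5\right) \left(7 + 8\right)\right) = - 2 \left(-6 - 60\right) = \left(-2\right) \left(-66\right) = 132$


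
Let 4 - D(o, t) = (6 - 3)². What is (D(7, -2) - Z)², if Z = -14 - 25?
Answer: 1156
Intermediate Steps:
D(o, t) = -5 (D(o, t) = 4 - (6 - 3)² = 4 - 1*3² = 4 - 1*9 = 4 - 9 = -5)
Z = -39
(D(7, -2) - Z)² = (-5 - 1*(-39))² = (-5 + 39)² = 34² = 1156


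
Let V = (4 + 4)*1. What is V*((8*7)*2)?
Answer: 896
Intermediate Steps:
V = 8 (V = 8*1 = 8)
V*((8*7)*2) = 8*((8*7)*2) = 8*(56*2) = 8*112 = 896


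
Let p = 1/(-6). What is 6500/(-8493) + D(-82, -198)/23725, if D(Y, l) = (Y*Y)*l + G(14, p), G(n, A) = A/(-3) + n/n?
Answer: -5289865879/92998350 ≈ -56.881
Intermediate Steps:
p = -⅙ ≈ -0.16667
G(n, A) = 1 - A/3 (G(n, A) = A*(-⅓) + 1 = -A/3 + 1 = 1 - A/3)
D(Y, l) = 19/18 + l*Y² (D(Y, l) = (Y*Y)*l + (1 - ⅓*(-⅙)) = Y²*l + (1 + 1/18) = l*Y² + 19/18 = 19/18 + l*Y²)
6500/(-8493) + D(-82, -198)/23725 = 6500/(-8493) + (19/18 - 198*(-82)²)/23725 = 6500*(-1/8493) + (19/18 - 198*6724)*(1/23725) = -6500/8493 + (19/18 - 1331352)*(1/23725) = -6500/8493 - 23964317/18*1/23725 = -6500/8493 - 1843409/32850 = -5289865879/92998350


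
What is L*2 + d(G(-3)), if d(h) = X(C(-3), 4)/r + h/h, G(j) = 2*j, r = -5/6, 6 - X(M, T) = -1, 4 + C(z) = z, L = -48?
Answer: -517/5 ≈ -103.40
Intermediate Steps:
C(z) = -4 + z
X(M, T) = 7 (X(M, T) = 6 - 1*(-1) = 6 + 1 = 7)
r = -5/6 (r = -5*1/6 = -5/6 ≈ -0.83333)
d(h) = -37/5 (d(h) = 7/(-5/6) + h/h = 7*(-6/5) + 1 = -42/5 + 1 = -37/5)
L*2 + d(G(-3)) = -48*2 - 37/5 = -96 - 37/5 = -517/5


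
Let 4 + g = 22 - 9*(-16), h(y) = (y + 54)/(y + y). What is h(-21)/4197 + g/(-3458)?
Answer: -682631/14513226 ≈ -0.047035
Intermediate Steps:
h(y) = (54 + y)/(2*y) (h(y) = (54 + y)/((2*y)) = (54 + y)*(1/(2*y)) = (54 + y)/(2*y))
g = 162 (g = -4 + (22 - 9*(-16)) = -4 + (22 + 144) = -4 + 166 = 162)
h(-21)/4197 + g/(-3458) = ((½)*(54 - 21)/(-21))/4197 + 162/(-3458) = ((½)*(-1/21)*33)*(1/4197) + 162*(-1/3458) = -11/14*1/4197 - 81/1729 = -11/58758 - 81/1729 = -682631/14513226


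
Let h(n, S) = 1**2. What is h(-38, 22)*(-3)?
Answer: -3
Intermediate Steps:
h(n, S) = 1
h(-38, 22)*(-3) = 1*(-3) = -3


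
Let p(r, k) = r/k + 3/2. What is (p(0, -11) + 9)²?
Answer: 441/4 ≈ 110.25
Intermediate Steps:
p(r, k) = 3/2 + r/k (p(r, k) = r/k + 3*(½) = r/k + 3/2 = 3/2 + r/k)
(p(0, -11) + 9)² = ((3/2 + 0/(-11)) + 9)² = ((3/2 + 0*(-1/11)) + 9)² = ((3/2 + 0) + 9)² = (3/2 + 9)² = (21/2)² = 441/4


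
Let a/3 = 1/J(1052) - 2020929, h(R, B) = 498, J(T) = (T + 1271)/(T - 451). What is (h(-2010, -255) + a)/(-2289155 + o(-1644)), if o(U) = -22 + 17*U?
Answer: 4694231848/1794227125 ≈ 2.6163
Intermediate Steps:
J(T) = (1271 + T)/(-451 + T)
a = -14083852398/2323 (a = 3*(1/((1271 + 1052)/(-451 + 1052)) - 2020929) = 3*(1/(2323/601) - 2020929) = 3*(601/2323 - 2020929) = 3*(-4694617466/2323) = -14083852398/2323 ≈ -6.0628e+6)
(h(-2010, -255) + a)/(-2289155 + o(-1644)) = (498 - 14083852398/2323)/(-2289155 + (-22 + 17*(-1644))) = -14082695544/(2323*(-2289155 + (-22 - 27948))) = -14082695544/(2323*(-2289155 - 27970)) = -14082695544/2323/(-2317125) = -14082695544/2323*(-1/2317125) = 4694231848/1794227125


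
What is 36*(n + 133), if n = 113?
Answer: 8856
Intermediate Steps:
36*(n + 133) = 36*(113 + 133) = 36*246 = 8856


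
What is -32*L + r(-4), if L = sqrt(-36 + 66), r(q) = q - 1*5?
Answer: -9 - 32*sqrt(30) ≈ -184.27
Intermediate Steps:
r(q) = -5 + q (r(q) = q - 5 = -5 + q)
L = sqrt(30) ≈ 5.4772
-32*L + r(-4) = -32*sqrt(30) + (-5 - 4) = -32*sqrt(30) - 9 = -9 - 32*sqrt(30)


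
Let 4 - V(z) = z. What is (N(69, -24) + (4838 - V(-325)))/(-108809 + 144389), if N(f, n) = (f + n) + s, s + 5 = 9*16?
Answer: 4693/35580 ≈ 0.13190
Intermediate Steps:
V(z) = 4 - z
s = 139 (s = -5 + 9*16 = -5 + 144 = 139)
N(f, n) = 139 + f + n (N(f, n) = (f + n) + 139 = 139 + f + n)
(N(69, -24) + (4838 - V(-325)))/(-108809 + 144389) = ((139 + 69 - 24) + (4838 - (4 - 1*(-325))))/(-108809 + 144389) = (184 + (4838 - (4 + 325)))/35580 = (184 + (4838 - 1*329))*(1/35580) = (184 + (4838 - 329))*(1/35580) = (184 + 4509)*(1/35580) = 4693*(1/35580) = 4693/35580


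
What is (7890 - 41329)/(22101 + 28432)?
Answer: -4777/7219 ≈ -0.66173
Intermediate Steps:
(7890 - 41329)/(22101 + 28432) = -33439/50533 = -33439*1/50533 = -4777/7219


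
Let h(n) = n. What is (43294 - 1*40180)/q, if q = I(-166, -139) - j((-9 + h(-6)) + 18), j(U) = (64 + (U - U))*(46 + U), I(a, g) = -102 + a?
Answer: -1557/1702 ≈ -0.91481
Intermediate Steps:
j(U) = 2944 + 64*U (j(U) = (64 + 0)*(46 + U) = 64*(46 + U) = 2944 + 64*U)
q = -3404 (q = (-102 - 166) - (2944 + 64*((-9 - 6) + 18)) = -268 - (2944 + 64*(-15 + 18)) = -268 - (2944 + 64*3) = -268 - (2944 + 192) = -268 - 1*3136 = -268 - 3136 = -3404)
(43294 - 1*40180)/q = (43294 - 1*40180)/(-3404) = (43294 - 40180)*(-1/3404) = 3114*(-1/3404) = -1557/1702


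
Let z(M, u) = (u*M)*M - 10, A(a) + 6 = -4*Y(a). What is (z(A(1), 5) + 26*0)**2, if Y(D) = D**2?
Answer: 240100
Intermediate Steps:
A(a) = -6 - 4*a**2
z(M, u) = -10 + u*M**2 (z(M, u) = (M*u)*M - 10 = u*M**2 - 10 = -10 + u*M**2)
(z(A(1), 5) + 26*0)**2 = ((-10 + 5*(-6 - 4*1**2)**2) + 26*0)**2 = ((-10 + 5*(-6 - 4*1)**2) + 0)**2 = ((-10 + 5*(-6 - 4)**2) + 0)**2 = ((-10 + 5*(-10)**2) + 0)**2 = ((-10 + 5*100) + 0)**2 = ((-10 + 500) + 0)**2 = (490 + 0)**2 = 490**2 = 240100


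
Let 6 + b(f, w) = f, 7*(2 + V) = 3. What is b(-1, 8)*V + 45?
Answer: 56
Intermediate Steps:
V = -11/7 (V = -2 + (⅐)*3 = -2 + 3/7 = -11/7 ≈ -1.5714)
b(f, w) = -6 + f
b(-1, 8)*V + 45 = (-6 - 1)*(-11/7) + 45 = -7*(-11/7) + 45 = 11 + 45 = 56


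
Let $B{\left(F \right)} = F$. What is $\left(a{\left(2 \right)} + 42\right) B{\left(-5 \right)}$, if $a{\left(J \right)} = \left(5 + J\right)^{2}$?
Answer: $-455$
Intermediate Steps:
$\left(a{\left(2 \right)} + 42\right) B{\left(-5 \right)} = \left(\left(5 + 2\right)^{2} + 42\right) \left(-5\right) = \left(7^{2} + 42\right) \left(-5\right) = \left(49 + 42\right) \left(-5\right) = 91 \left(-5\right) = -455$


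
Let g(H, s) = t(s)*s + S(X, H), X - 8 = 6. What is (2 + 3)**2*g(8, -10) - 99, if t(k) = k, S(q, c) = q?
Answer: 2751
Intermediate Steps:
X = 14 (X = 8 + 6 = 14)
g(H, s) = 14 + s**2 (g(H, s) = s*s + 14 = s**2 + 14 = 14 + s**2)
(2 + 3)**2*g(8, -10) - 99 = (2 + 3)**2*(14 + (-10)**2) - 99 = 5**2*(14 + 100) - 99 = 25*114 - 99 = 2850 - 99 = 2751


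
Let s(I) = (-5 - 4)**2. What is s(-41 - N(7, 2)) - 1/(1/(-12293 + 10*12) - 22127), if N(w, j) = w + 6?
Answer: 21817521905/269351972 ≈ 81.000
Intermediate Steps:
N(w, j) = 6 + w
s(I) = 81 (s(I) = (-9)**2 = 81)
s(-41 - N(7, 2)) - 1/(1/(-12293 + 10*12) - 22127) = 81 - 1/(1/(-12293 + 10*12) - 22127) = 81 - 1/(1/(-12293 + 120) - 22127) = 81 - 1/(1/(-12173) - 22127) = 81 - 1/(-1/12173 - 22127) = 81 - 1/(-269351972/12173) = 81 - 1*(-12173/269351972) = 81 + 12173/269351972 = 21817521905/269351972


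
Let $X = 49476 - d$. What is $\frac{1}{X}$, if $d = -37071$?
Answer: $\frac{1}{86547} \approx 1.1554 \cdot 10^{-5}$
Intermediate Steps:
$X = 86547$ ($X = 49476 - -37071 = 49476 + 37071 = 86547$)
$\frac{1}{X} = \frac{1}{86547}$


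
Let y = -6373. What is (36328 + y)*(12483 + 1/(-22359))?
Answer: 2786887349060/7453 ≈ 3.7393e+8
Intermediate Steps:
(36328 + y)*(12483 + 1/(-22359)) = (36328 - 6373)*(12483 + 1/(-22359)) = 29955*(12483 - 1/22359) = 29955*(279107396/22359) = 2786887349060/7453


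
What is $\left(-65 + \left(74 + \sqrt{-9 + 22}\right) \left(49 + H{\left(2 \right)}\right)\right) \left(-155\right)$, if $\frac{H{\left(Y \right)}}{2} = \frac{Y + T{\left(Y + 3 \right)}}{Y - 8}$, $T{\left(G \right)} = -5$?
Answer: $-563425 - 7750 \sqrt{13} \approx -5.9137 \cdot 10^{5}$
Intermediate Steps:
$H{\left(Y \right)} = \frac{2 \left(-5 + Y\right)}{-8 + Y}$ ($H{\left(Y \right)} = 2 \frac{Y - 5}{Y - 8} = 2 \frac{-5 + Y}{-8 + Y} = \frac{2 \left(-5 + Y\right)}{-8 + Y}$)
$\left(-65 + \left(74 + \sqrt{-9 + 22}\right) \left(49 + H{\left(2 \right)}\right)\right) \left(-155\right) = \left(-65 + \left(74 + \sqrt{-9 + 22}\right) \left(49 + \frac{2 \left(-5 + 2\right)}{-8 + 2}\right)\right) \left(-155\right) = \left(-65 + \left(74 + \sqrt{13}\right) \left(49 + 2 \frac{1}{-6} \left(-3\right)\right)\right) \left(-155\right) = \left(-65 + \left(74 + \sqrt{13}\right) \left(49 + 2 \left(- \frac{1}{6}\right) \left(-3\right)\right)\right) \left(-155\right) = \left(-65 + \left(74 + \sqrt{13}\right) \left(49 + 1\right)\right) \left(-155\right) = \left(-65 + \left(74 + \sqrt{13}\right) 50\right) \left(-155\right) = \left(-65 + \left(3700 + 50 \sqrt{13}\right)\right) \left(-155\right) = \left(3635 + 50 \sqrt{13}\right) \left(-155\right) = -563425 - 7750 \sqrt{13}$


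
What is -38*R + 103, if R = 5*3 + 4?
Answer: -619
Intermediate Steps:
R = 19 (R = 15 + 4 = 19)
-38*R + 103 = -38*19 + 103 = -722 + 103 = -619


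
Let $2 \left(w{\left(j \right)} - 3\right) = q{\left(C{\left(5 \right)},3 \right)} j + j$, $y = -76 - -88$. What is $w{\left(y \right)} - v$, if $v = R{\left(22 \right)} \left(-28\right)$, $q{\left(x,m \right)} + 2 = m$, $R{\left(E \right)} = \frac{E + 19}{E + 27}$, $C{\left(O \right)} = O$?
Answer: $\frac{269}{7} \approx 38.429$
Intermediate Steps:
$R{\left(E \right)} = \frac{19 + E}{27 + E}$
$q{\left(x,m \right)} = -2 + m$
$y = 12$ ($y = -76 + 88 = 12$)
$v = - \frac{164}{7}$ ($v = \frac{19 + 22}{27 + 22} \left(-28\right) = \frac{1}{49} \cdot 41 \left(-28\right) = \frac{41}{49} \left(-28\right) = - \frac{164}{7} \approx -23.429$)
$w{\left(j \right)} = 3 + j$ ($w{\left(j \right)} = 3 + \frac{\left(-2 + 3\right) j + j}{2} = 3 + \frac{1 j + j}{2} = 3 + \frac{j + j}{2} = 3 + \frac{2 j}{2} = 3 + j$)
$w{\left(y \right)} - v = \left(3 + 12\right) - - \frac{164}{7} = 15 + \frac{164}{7} = \frac{269}{7}$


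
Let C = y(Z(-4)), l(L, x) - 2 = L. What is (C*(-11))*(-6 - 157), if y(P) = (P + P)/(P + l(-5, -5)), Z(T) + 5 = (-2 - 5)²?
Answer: 157784/41 ≈ 3848.4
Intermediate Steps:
Z(T) = 44 (Z(T) = -5 + (-2 - 5)² = -5 + (-7)² = -5 + 49 = 44)
l(L, x) = 2 + L
y(P) = 2*P/(-3 + P) (y(P) = (P + P)/(P + (2 - 5)) = (2*P)/(P - 3) = (2*P)/(-3 + P) = 2*P/(-3 + P))
C = 88/41 (C = 2*44/(-3 + 44) = 2*44/41 = 2*44*(1/41) = 88/41 ≈ 2.1463)
(C*(-11))*(-6 - 157) = ((88/41)*(-11))*(-6 - 157) = -968/41*(-163) = 157784/41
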